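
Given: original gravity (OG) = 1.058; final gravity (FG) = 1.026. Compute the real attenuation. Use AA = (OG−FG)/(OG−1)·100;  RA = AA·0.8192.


AA = (1.058 − 1.026)/(1.058 − 1)·100 = 55.1724
RA = 55.1724·0.8192

45.1972 %


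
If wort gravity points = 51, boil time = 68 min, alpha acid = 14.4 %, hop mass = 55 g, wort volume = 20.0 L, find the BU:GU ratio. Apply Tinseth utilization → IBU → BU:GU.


U = 1.65·0.000125^(GP/1000)·(1−e^(−0.04t))/4.15;  IBU = (α/100)·m·U·1000/V;  BU:GU = IBU/GP
U = 1.65·0.000125^(51/1000)·(1−e^(−0.04·68))/4.15 = 0.2348
IBU = (14.4/100)·55·0.2348·1000/20.0 = 92.9991
BU:GU = 92.9991/51

1.8235


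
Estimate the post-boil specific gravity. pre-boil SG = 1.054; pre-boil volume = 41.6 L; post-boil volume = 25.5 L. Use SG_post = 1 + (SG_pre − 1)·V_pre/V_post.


pts_pre = (1.054 − 1)·1000 = 54.0000
pts_post = 54.0000·41.6/25.5 = 88.0941
SG_post = 1 + 88.0941/1000

1.0881


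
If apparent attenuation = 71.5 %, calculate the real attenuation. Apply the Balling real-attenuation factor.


RA = AA · 0.8192
RA = 71.5 · 0.8192

58.5728 %


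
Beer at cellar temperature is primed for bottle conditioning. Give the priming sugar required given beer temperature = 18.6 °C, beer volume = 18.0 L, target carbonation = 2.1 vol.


residual = 14.695·(0.01821 + 0.09011·e^(−0.04·T));  sugar = (target − residual)·4.0·V
residual = 14.695·(0.01821 + 0.09011·e^(−0.04·18.6)) = 0.8969
sugar = (2.1 − 0.8969)·4.0·18.0

86.6266 g


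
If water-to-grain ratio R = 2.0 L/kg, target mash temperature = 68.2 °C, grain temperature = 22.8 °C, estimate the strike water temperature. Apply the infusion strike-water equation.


T_strike = (0.41/R)·(T_mash − T_grain) + T_mash
T_strike = (0.41/2.0)·(68.2 − 22.8) + 68.2

77.5070 °C


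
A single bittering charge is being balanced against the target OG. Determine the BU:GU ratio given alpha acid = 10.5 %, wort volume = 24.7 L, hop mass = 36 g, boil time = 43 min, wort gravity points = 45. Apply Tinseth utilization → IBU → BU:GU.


U = 1.65·0.000125^(GP/1000)·(1−e^(−0.04t))/4.15;  IBU = (α/100)·m·U·1000/V;  BU:GU = IBU/GP
U = 1.65·0.000125^(45/1000)·(1−e^(−0.04·43))/4.15 = 0.2178
IBU = (10.5/100)·36·0.2178·1000/24.7 = 33.3350
BU:GU = 33.3350/45

0.7408


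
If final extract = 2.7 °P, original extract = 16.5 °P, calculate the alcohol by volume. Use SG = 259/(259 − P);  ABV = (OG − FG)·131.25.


OG = 259/(259 − 16.5) = 1.0680
FG = 259/(259 − 2.7) = 1.0105
ABV = (1.0680 − 1.0105)·131.25

7.5478 % ABV


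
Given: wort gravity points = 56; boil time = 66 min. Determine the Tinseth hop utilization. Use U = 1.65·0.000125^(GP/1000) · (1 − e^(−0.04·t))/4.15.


bigness = 1.65·0.000125^(56/1000) = 0.9975
boil_factor = (1 − e^(−0.04·66))/4.15 = 0.2238
U = 0.9975 · 0.2238

0.2232


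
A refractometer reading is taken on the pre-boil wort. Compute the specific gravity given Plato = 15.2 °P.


SG = 259/(259 − P)
SG = 259/(259 − 15.2)

1.0623


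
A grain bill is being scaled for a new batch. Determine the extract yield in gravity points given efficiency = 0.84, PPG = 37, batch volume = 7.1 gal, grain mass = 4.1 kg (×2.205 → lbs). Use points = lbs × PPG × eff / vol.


lbs = 4.1 × 2.205 = 9.0405
points = 9.0405 × 37 × 0.84 / 7.1

39.5745 points


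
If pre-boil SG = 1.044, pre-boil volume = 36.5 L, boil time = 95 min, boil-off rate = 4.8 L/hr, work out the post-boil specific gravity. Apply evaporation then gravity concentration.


V_post = V_pre − rate·(t/60);  SG_post = 1 + (SG_pre−1)·V_pre/V_post
V_post = 36.5 − 4.8·(95/60) = 28.9000
SG_post = 1 + (1.044 − 1)·36.5/28.9000

1.0556


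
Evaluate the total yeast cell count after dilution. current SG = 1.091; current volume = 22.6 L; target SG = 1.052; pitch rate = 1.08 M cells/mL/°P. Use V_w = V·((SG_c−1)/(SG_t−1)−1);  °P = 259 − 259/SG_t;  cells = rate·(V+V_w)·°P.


V_w = 22.6·((1.091−1)/(1.052−1)−1) = 16.9500
V_final = 22.6 + 16.9500 = 39.5500
°P = 259 − 259/1.052 = 12.8023
cells = 1.08·39.5500·12.8023

546.8366 billion cells


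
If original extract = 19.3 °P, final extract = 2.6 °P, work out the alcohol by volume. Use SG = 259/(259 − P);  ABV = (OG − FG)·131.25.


OG = 259/(259 − 19.3) = 1.0805
FG = 259/(259 − 2.6) = 1.0101
ABV = (1.0805 − 1.0101)·131.25

9.2370 % ABV


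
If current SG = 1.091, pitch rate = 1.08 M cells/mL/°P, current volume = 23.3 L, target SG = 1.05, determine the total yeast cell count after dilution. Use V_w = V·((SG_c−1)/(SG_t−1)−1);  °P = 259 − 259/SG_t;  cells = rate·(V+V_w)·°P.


V_w = 23.3·((1.091−1)/(1.05−1)−1) = 19.1060
V_final = 23.3 + 19.1060 = 42.4060
°P = 259 − 259/1.05 = 12.3333
cells = 1.08·42.4060·12.3333

564.8479 billion cells


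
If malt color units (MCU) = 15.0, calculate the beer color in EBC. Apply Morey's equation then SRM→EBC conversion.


SRM = 1.4922·MCU^0.6859;  EBC = SRM·1.97
SRM = 1.4922·15.0^0.6859 = 9.5611
EBC = 9.5611·1.97

18.8354 EBC


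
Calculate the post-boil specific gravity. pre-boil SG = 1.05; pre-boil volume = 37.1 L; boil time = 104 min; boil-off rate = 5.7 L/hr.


V_post = V_pre − rate·(t/60);  SG_post = 1 + (SG_pre−1)·V_pre/V_post
V_post = 37.1 − 5.7·(104/60) = 27.2200
SG_post = 1 + (1.05 − 1)·37.1/27.2200

1.0681


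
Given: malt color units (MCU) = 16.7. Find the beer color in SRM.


SRM = 1.4922 · MCU^0.6859
SRM = 1.4922 · 16.7^0.6859

10.2917 SRM


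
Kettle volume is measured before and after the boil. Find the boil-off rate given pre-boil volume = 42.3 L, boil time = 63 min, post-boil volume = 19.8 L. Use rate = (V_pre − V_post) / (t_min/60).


rate = (42.3 − 19.8) / (63/60)

21.4286 L/hr


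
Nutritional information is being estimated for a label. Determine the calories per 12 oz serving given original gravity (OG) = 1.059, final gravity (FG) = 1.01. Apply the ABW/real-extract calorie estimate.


ABW = (OG−FG)·131.25·0.79/FG;  °P = 259 − 259/SG (for OG→OE and FG→AE);  RE = 0.1808·OE + 0.8192·AE;  Cal = (6.9·ABW + 4·(RE−0.1))·FG·3.55
ABW = (1.059 − 1.01)·131.25·0.79/1.01 = 5.0304
OE = 259 − 259/1.059 = 14.4297 °P
AE = 259 − 259/1.01 = 2.5644 °P
RE = 0.1808·14.4297 + 0.8192·2.5644 = 4.7096 °P
Cal = (6.9·5.0304 + 4·(4.7096−0.1))·1.01·3.55

190.5623 kcal


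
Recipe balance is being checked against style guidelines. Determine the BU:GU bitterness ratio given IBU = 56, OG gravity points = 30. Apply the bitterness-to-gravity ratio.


BU:GU = IBU / OG_points
BU:GU = 56 / 30

1.8667


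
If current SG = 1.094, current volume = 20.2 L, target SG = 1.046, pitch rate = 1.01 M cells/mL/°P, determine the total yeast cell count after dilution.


V_w = V·((SG_c−1)/(SG_t−1)−1);  °P = 259 − 259/SG_t;  cells = rate·(V+V_w)·°P
V_w = 20.2·((1.094−1)/(1.046−1)−1) = 21.0783
V_final = 20.2 + 21.0783 = 41.2783
°P = 259 − 259/1.046 = 11.3901
cells = 1.01·41.2783·11.3901

474.8634 billion cells


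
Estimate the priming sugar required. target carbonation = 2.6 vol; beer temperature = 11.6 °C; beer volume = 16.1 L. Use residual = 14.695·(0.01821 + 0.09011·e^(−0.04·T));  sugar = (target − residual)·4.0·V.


residual = 14.695·(0.01821 + 0.09011·e^(−0.04·11.6)) = 1.1002
sugar = (2.6 − 1.1002)·4.0·16.1

96.5882 g


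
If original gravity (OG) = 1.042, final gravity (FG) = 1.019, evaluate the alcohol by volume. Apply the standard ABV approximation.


ABV = (OG − FG) · 131.25
ABV = (1.042 − 1.019) · 131.25

3.0188 % ABV


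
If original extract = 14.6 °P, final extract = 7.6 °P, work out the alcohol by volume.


SG = 259/(259 − P);  ABV = (OG − FG)·131.25
OG = 259/(259 − 14.6) = 1.0597
FG = 259/(259 − 7.6) = 1.0302
ABV = (1.0597 − 1.0302)·131.25

3.8728 % ABV


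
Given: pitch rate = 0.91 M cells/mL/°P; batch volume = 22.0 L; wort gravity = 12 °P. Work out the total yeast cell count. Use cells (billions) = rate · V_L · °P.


cells = 0.91 · 22.0 · 12

240.2400 billion cells


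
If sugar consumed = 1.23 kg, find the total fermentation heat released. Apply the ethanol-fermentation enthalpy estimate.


Q = m_sugar · 590 kJ/kg
Q = 1.23 · 590

725.7000 kJ


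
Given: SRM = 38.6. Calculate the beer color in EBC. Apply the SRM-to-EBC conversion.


EBC = SRM · 1.97
EBC = 38.6 · 1.97

76.0420 EBC


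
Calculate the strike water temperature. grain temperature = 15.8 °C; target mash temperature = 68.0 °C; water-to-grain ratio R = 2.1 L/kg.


T_strike = (0.41/R)·(T_mash − T_grain) + T_mash
T_strike = (0.41/2.1)·(68.0 − 15.8) + 68.0

78.1914 °C


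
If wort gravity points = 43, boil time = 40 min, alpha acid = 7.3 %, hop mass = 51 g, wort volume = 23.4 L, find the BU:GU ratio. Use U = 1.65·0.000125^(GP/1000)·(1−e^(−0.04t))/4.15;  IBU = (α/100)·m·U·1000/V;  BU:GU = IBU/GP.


U = 1.65·0.000125^(43/1000)·(1−e^(−0.04·40))/4.15 = 0.2156
IBU = (7.3/100)·51·0.2156·1000/23.4 = 34.3036
BU:GU = 34.3036/43

0.7978


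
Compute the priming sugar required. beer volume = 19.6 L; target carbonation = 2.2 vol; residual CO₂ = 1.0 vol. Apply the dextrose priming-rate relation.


sugar = (target − residual)·4.0·V
sugar = (2.2 − 1.0)·4.0·19.6

94.0800 g


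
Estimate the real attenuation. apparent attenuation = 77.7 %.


RA = AA · 0.8192
RA = 77.7 · 0.8192

63.6518 %


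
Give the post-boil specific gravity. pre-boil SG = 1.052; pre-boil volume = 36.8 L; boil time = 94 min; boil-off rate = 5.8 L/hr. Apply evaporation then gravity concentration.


V_post = V_pre − rate·(t/60);  SG_post = 1 + (SG_pre−1)·V_pre/V_post
V_post = 36.8 − 5.8·(94/60) = 27.7133
SG_post = 1 + (1.052 − 1)·36.8/27.7133

1.0690


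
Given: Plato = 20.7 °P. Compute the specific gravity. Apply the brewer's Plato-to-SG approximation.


SG = 259/(259 − P)
SG = 259/(259 − 20.7)

1.0869


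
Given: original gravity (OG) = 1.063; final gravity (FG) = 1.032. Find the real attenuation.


AA = (OG−FG)/(OG−1)·100;  RA = AA·0.8192
AA = (1.063 − 1.032)/(1.063 − 1)·100 = 49.2063
RA = 49.2063·0.8192

40.3098 %


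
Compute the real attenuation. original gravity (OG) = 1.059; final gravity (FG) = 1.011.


AA = (OG−FG)/(OG−1)·100;  RA = AA·0.8192
AA = (1.059 − 1.011)/(1.059 − 1)·100 = 81.3559
RA = 81.3559·0.8192

66.6468 %


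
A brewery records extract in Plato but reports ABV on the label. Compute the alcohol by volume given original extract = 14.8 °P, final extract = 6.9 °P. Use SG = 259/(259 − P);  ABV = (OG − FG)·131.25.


OG = 259/(259 − 14.8) = 1.0606
FG = 259/(259 − 6.9) = 1.0274
ABV = (1.0606 − 1.0274)·131.25

4.3622 % ABV


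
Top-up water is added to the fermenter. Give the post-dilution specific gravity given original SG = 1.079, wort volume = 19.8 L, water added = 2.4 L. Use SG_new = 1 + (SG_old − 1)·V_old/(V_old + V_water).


pts = (1.079 − 1)·1000·19.8/(19.8 + 2.4) = 70.4595
SG_new = 1 + 70.4595/1000

1.0705


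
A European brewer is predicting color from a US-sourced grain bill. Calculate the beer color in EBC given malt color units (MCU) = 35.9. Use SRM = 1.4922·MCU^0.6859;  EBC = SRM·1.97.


SRM = 1.4922·35.9^0.6859 = 17.3967
EBC = 17.3967·1.97

34.2715 EBC


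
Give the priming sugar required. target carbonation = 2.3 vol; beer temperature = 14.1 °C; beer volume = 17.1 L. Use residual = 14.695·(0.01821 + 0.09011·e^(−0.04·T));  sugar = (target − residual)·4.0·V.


residual = 14.695·(0.01821 + 0.09011·e^(−0.04·14.1)) = 1.0210
sugar = (2.3 − 1.0210)·4.0·17.1

87.4869 g


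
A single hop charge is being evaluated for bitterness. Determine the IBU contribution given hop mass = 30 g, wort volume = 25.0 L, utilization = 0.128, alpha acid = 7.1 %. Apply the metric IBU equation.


IBU = (α/100)·mass·U·1000 / V
IBU = (7.1/100)·30·0.128·1000 / 25.0

10.9056 IBU


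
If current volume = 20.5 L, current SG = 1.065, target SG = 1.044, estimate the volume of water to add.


V_water = V·((SG_curr − 1)/(SG_target − 1) − 1)
V_water = 20.5·((1.065 − 1)/(1.044 − 1) − 1)

9.7841 L


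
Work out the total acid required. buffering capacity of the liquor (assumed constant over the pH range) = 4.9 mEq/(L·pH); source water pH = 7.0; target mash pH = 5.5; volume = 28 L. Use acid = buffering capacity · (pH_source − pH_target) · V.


acid = 4.9 · (7.0 − 5.5) · 28

205.8000 mEq


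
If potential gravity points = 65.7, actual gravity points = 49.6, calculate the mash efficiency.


efficiency = actual / potential × 100
efficiency = 49.6 / 65.7 × 100

75.4947 %


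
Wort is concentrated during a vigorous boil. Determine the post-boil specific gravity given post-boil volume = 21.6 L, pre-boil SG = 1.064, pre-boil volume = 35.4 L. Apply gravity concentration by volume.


SG_post = 1 + (SG_pre − 1)·V_pre/V_post
pts_pre = (1.064 − 1)·1000 = 64.0000
pts_post = 64.0000·35.4/21.6 = 104.8889
SG_post = 1 + 104.8889/1000

1.1049


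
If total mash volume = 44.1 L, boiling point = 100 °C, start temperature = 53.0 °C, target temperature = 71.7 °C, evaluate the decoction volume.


V_dec = V_total·(T_target − T_start)/(T_boil − T_start)
V_dec = 44.1·(71.7 − 53.0)/(100 − 53.0)

17.5462 L


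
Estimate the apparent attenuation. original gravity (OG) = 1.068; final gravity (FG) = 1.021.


AA = (OG − FG)/(OG − 1) · 100
AA = (1.068 − 1.021)/(1.068 − 1) · 100

69.1176 %


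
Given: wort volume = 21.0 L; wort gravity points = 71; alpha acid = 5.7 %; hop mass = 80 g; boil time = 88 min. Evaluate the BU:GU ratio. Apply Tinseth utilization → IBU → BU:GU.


U = 1.65·0.000125^(GP/1000)·(1−e^(−0.04t))/4.15;  IBU = (α/100)·m·U·1000/V;  BU:GU = IBU/GP
U = 1.65·0.000125^(71/1000)·(1−e^(−0.04·88))/4.15 = 0.2038
IBU = (5.7/100)·80·0.2038·1000/21.0 = 44.2602
BU:GU = 44.2602/71

0.6234


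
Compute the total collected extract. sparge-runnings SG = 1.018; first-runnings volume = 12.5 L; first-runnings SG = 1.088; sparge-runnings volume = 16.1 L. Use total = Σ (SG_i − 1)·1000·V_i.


first = (1.088 − 1)·1000·12.5 = 1100.0000
sparge = (1.018 − 1)·1000·16.1 = 289.8000
total = 1100.0000 + 289.8000

1389.8000 gravity·L


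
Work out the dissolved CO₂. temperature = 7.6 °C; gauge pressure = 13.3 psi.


vols = (P + 14.695)·(0.01821 + 0.09011·e^(−0.04·T))
vols = (13.3 + 14.695)·(0.01821 + 0.09011·e^(−0.04·7.6))

2.3711 volumes


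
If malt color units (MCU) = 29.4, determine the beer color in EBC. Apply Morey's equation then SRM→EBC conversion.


SRM = 1.4922·MCU^0.6859;  EBC = SRM·1.97
SRM = 1.4922·29.4^0.6859 = 15.1693
EBC = 15.1693·1.97

29.8836 EBC


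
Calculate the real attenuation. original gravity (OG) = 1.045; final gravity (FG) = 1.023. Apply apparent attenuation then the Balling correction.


AA = (OG−FG)/(OG−1)·100;  RA = AA·0.8192
AA = (1.045 − 1.023)/(1.045 − 1)·100 = 48.8889
RA = 48.8889·0.8192

40.0498 %


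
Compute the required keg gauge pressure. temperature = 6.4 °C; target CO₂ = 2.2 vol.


psi = vols/(0.01821 + 0.09011·e^(−0.04·T)) − 14.695
psi = 2.2/(0.01821 + 0.09011·e^(−0.04·6.4)) − 14.695

10.3141 psi


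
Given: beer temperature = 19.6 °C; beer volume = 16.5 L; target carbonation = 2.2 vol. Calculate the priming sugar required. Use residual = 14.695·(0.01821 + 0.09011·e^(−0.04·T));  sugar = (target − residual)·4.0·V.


residual = 14.695·(0.01821 + 0.09011·e^(−0.04·19.6)) = 0.8722
sugar = (2.2 − 0.8722)·4.0·16.5

87.6362 g


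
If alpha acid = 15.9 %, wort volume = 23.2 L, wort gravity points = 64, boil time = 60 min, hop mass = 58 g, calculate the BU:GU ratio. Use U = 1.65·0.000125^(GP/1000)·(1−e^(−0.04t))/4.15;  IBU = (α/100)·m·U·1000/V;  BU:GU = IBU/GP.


U = 1.65·0.000125^(64/1000)·(1−e^(−0.04·60))/4.15 = 0.2034
IBU = (15.9/100)·58·0.2034·1000/23.2 = 80.8488
BU:GU = 80.8488/64

1.2633


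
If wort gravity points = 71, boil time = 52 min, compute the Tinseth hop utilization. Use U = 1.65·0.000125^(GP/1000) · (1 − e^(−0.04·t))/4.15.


bigness = 1.65·0.000125^(71/1000) = 0.8717
boil_factor = (1 − e^(−0.04·52))/4.15 = 0.2109
U = 0.8717 · 0.2109

0.1838


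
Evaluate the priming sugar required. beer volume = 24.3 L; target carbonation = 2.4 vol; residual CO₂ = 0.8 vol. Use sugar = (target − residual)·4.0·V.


sugar = (2.4 − 0.8)·4.0·24.3

155.5200 g


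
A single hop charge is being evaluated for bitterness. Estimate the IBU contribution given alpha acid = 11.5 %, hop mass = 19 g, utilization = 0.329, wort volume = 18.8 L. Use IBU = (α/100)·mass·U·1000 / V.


IBU = (11.5/100)·19·0.329·1000 / 18.8

38.2375 IBU


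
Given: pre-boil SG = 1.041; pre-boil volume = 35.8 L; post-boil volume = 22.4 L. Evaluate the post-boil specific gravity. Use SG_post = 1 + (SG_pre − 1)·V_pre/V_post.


pts_pre = (1.041 − 1)·1000 = 41.0000
pts_post = 41.0000·35.8/22.4 = 65.5268
SG_post = 1 + 65.5268/1000

1.0655


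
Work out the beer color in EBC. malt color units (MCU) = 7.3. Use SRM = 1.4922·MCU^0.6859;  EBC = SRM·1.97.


SRM = 1.4922·7.3^0.6859 = 5.8342
EBC = 5.8342·1.97

11.4933 EBC


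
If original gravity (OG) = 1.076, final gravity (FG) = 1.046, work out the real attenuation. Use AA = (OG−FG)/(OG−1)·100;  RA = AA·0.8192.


AA = (1.076 − 1.046)/(1.076 − 1)·100 = 39.4737
RA = 39.4737·0.8192

32.3368 %


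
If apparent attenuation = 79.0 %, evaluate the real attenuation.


RA = AA · 0.8192
RA = 79.0 · 0.8192

64.7168 %


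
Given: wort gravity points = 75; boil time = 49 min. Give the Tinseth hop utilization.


U = 1.65·0.000125^(GP/1000) · (1 − e^(−0.04·t))/4.15
bigness = 1.65·0.000125^(75/1000) = 0.8409
boil_factor = (1 − e^(−0.04·49))/4.15 = 0.2070
U = 0.8409 · 0.2070

0.1741


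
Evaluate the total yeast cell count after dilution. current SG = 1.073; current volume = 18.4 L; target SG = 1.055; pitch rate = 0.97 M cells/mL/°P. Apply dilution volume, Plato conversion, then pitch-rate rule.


V_w = V·((SG_c−1)/(SG_t−1)−1);  °P = 259 − 259/SG_t;  cells = rate·(V+V_w)·°P
V_w = 18.4·((1.073−1)/(1.055−1)−1) = 6.0218
V_final = 18.4 + 6.0218 = 24.4218
°P = 259 − 259/1.055 = 13.5024
cells = 0.97·24.4218·13.5024

319.8598 billion cells


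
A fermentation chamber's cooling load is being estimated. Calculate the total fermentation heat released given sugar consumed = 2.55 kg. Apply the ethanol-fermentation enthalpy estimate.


Q = m_sugar · 590 kJ/kg
Q = 2.55 · 590

1504.5000 kJ


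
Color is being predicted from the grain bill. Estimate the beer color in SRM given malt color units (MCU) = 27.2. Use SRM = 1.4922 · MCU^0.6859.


SRM = 1.4922 · 27.2^0.6859

14.3813 SRM


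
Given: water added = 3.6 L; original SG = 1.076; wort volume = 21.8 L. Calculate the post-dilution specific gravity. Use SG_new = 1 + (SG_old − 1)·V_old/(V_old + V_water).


pts = (1.076 − 1)·1000·21.8/(21.8 + 3.6) = 65.2283
SG_new = 1 + 65.2283/1000

1.0652


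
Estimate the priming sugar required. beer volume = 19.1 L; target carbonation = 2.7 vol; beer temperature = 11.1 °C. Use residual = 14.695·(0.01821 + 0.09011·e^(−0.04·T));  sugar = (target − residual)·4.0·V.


residual = 14.695·(0.01821 + 0.09011·e^(−0.04·11.1)) = 1.1170
sugar = (2.7 − 1.1170)·4.0·19.1

120.9410 g


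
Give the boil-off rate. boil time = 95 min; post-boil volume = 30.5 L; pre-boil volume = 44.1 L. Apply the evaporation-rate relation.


rate = (V_pre − V_post) / (t_min/60)
rate = (44.1 − 30.5) / (95/60)

8.5895 L/hr


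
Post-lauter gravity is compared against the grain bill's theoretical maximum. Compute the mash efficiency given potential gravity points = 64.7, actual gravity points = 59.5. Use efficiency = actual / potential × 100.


efficiency = 59.5 / 64.7 × 100

91.9629 %


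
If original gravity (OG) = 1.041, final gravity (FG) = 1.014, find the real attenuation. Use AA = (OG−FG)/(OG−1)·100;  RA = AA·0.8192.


AA = (1.041 − 1.014)/(1.041 − 1)·100 = 65.8537
RA = 65.8537·0.8192

53.9473 %


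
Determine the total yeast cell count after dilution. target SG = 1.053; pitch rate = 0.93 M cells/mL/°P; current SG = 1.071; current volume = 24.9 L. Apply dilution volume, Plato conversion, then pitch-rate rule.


V_w = V·((SG_c−1)/(SG_t−1)−1);  °P = 259 − 259/SG_t;  cells = rate·(V+V_w)·°P
V_w = 24.9·((1.071−1)/(1.053−1)−1) = 8.4566
V_final = 24.9 + 8.4566 = 33.3566
°P = 259 − 259/1.053 = 13.0361
cells = 0.93·33.3566·13.0361

404.4008 billion cells


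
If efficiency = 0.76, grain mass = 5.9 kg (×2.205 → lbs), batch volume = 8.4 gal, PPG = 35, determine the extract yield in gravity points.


points = lbs × PPG × eff / vol
lbs = 5.9 × 2.205 = 13.0095
points = 13.0095 × 35 × 0.76 / 8.4

41.1968 points


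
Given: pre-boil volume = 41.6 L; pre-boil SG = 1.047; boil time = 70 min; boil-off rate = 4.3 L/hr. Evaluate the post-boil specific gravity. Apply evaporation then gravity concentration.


V_post = V_pre − rate·(t/60);  SG_post = 1 + (SG_pre−1)·V_pre/V_post
V_post = 41.6 − 4.3·(70/60) = 36.5833
SG_post = 1 + (1.047 − 1)·41.6/36.5833

1.0534


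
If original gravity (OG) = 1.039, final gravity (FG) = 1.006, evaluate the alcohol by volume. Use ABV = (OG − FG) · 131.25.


ABV = (1.039 − 1.006) · 131.25

4.3312 % ABV


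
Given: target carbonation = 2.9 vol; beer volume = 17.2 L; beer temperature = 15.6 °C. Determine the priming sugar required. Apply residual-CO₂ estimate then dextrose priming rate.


residual = 14.695·(0.01821 + 0.09011·e^(−0.04·T));  sugar = (target − residual)·4.0·V
residual = 14.695·(0.01821 + 0.09011·e^(−0.04·15.6)) = 0.9771
sugar = (2.9 − 0.9771)·4.0·17.2

132.2969 g


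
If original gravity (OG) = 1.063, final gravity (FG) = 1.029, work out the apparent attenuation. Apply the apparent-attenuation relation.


AA = (OG − FG)/(OG − 1) · 100
AA = (1.063 − 1.029)/(1.063 − 1) · 100

53.9683 %


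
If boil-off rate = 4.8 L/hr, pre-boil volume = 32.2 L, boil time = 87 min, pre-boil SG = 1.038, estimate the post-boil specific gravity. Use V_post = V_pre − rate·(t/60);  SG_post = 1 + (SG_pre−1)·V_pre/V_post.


V_post = 32.2 − 4.8·(87/60) = 25.2400
SG_post = 1 + (1.038 − 1)·32.2/25.2400

1.0485


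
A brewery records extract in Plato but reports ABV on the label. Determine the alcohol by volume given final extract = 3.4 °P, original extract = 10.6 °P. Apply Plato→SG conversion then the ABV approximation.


SG = 259/(259 − P);  ABV = (OG − FG)·131.25
OG = 259/(259 − 10.6) = 1.0427
FG = 259/(259 − 3.4) = 1.0133
ABV = (1.0427 − 1.0133)·131.25

3.8550 % ABV


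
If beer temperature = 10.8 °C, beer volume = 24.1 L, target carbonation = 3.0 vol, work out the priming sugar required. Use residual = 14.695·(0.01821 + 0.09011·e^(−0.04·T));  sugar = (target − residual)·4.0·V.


residual = 14.695·(0.01821 + 0.09011·e^(−0.04·10.8)) = 1.1273
sugar = (3.0 − 1.1273)·4.0·24.1

180.5324 g


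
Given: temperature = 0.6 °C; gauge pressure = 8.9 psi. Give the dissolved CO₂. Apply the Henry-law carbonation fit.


vols = (P + 14.695)·(0.01821 + 0.09011·e^(−0.04·T))
vols = (8.9 + 14.695)·(0.01821 + 0.09011·e^(−0.04·0.6))

2.5054 volumes


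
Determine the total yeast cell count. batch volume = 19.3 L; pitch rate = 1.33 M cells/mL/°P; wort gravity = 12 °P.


cells (billions) = rate · V_L · °P
cells = 1.33 · 19.3 · 12

308.0280 billion cells


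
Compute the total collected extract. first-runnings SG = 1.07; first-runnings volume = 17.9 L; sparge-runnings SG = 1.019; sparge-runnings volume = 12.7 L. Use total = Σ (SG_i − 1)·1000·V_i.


first = (1.07 − 1)·1000·17.9 = 1253.0000
sparge = (1.019 − 1)·1000·12.7 = 241.3000
total = 1253.0000 + 241.3000

1494.3000 gravity·L


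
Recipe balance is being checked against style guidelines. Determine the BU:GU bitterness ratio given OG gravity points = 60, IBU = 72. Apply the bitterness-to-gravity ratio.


BU:GU = IBU / OG_points
BU:GU = 72 / 60

1.2000


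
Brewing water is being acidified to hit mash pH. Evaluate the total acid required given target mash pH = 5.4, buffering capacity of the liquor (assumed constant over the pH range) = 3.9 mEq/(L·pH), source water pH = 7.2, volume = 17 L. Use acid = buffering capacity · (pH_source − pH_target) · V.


acid = 3.9 · (7.2 − 5.4) · 17

119.3400 mEq


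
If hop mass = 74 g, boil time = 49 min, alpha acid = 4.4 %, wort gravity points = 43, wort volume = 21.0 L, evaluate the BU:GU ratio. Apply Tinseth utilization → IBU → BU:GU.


U = 1.65·0.000125^(GP/1000)·(1−e^(−0.04t))/4.15;  IBU = (α/100)·m·U·1000/V;  BU:GU = IBU/GP
U = 1.65·0.000125^(43/1000)·(1−e^(−0.04·49))/4.15 = 0.2321
IBU = (4.4/100)·74·0.2321·1000/21.0 = 35.9859
BU:GU = 35.9859/43

0.8369


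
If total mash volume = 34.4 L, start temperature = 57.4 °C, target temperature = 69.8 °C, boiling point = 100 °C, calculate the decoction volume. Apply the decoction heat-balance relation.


V_dec = V_total·(T_target − T_start)/(T_boil − T_start)
V_dec = 34.4·(69.8 − 57.4)/(100 − 57.4)

10.0131 L


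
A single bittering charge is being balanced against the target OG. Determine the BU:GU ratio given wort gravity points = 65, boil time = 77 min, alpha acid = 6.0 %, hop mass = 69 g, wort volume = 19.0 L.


U = 1.65·0.000125^(GP/1000)·(1−e^(−0.04t))/4.15;  IBU = (α/100)·m·U·1000/V;  BU:GU = IBU/GP
U = 1.65·0.000125^(65/1000)·(1−e^(−0.04·77))/4.15 = 0.2115
IBU = (6.0/100)·69·0.2115·1000/19.0 = 46.0838
BU:GU = 46.0838/65

0.7090


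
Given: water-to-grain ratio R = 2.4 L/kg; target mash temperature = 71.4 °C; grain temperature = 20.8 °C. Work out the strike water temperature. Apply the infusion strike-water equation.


T_strike = (0.41/R)·(T_mash − T_grain) + T_mash
T_strike = (0.41/2.4)·(71.4 − 20.8) + 71.4

80.0442 °C


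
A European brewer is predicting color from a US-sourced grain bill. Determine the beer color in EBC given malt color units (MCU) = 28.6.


SRM = 1.4922·MCU^0.6859;  EBC = SRM·1.97
SRM = 1.4922·28.6^0.6859 = 14.8850
EBC = 14.8850·1.97

29.3234 EBC


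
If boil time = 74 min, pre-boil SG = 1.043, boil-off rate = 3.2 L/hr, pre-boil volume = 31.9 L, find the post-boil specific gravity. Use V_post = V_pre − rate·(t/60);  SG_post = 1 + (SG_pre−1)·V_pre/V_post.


V_post = 31.9 − 3.2·(74/60) = 27.9533
SG_post = 1 + (1.043 − 1)·31.9/27.9533

1.0491


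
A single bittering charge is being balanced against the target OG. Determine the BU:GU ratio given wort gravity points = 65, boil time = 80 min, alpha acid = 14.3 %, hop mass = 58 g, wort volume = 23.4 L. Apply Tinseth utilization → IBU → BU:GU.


U = 1.65·0.000125^(GP/1000)·(1−e^(−0.04t))/4.15;  IBU = (α/100)·m·U·1000/V;  BU:GU = IBU/GP
U = 1.65·0.000125^(65/1000)·(1−e^(−0.04·80))/4.15 = 0.2126
IBU = (14.3/100)·58·0.2126·1000/23.4 = 75.3719
BU:GU = 75.3719/65

1.1596


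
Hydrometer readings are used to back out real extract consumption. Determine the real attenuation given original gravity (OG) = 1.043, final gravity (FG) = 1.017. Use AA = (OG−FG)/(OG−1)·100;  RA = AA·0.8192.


AA = (1.043 − 1.017)/(1.043 − 1)·100 = 60.4651
RA = 60.4651·0.8192

49.5330 %


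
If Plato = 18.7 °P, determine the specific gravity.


SG = 259/(259 − P)
SG = 259/(259 − 18.7)

1.0778


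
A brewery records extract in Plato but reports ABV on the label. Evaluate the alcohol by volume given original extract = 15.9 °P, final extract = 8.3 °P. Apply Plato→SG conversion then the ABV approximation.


SG = 259/(259 − P);  ABV = (OG − FG)·131.25
OG = 259/(259 − 15.9) = 1.0654
FG = 259/(259 − 8.3) = 1.0331
ABV = (1.0654 − 1.0331)·131.25

4.2391 % ABV


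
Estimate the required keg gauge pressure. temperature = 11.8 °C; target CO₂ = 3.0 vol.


psi = vols/(0.01821 + 0.09011·e^(−0.04·T)) − 14.695
psi = 3.0/(0.01821 + 0.09011·e^(−0.04·11.8)) − 14.695

25.6187 psi


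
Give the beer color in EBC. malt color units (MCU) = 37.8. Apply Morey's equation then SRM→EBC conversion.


SRM = 1.4922·MCU^0.6859;  EBC = SRM·1.97
SRM = 1.4922·37.8^0.6859 = 18.0231
EBC = 18.0231·1.97

35.5054 EBC


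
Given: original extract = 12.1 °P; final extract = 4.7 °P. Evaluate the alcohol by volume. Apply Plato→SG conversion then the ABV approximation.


SG = 259/(259 − P);  ABV = (OG − FG)·131.25
OG = 259/(259 − 12.1) = 1.0490
FG = 259/(259 − 4.7) = 1.0185
ABV = (1.0490 − 1.0185)·131.25

4.0065 % ABV


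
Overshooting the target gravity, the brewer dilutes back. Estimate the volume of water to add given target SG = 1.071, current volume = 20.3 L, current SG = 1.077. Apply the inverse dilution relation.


V_water = V·((SG_curr − 1)/(SG_target − 1) − 1)
V_water = 20.3·((1.077 − 1)/(1.071 − 1) − 1)

1.7155 L


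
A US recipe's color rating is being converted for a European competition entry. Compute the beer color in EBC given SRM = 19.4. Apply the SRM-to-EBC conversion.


EBC = SRM · 1.97
EBC = 19.4 · 1.97

38.2180 EBC


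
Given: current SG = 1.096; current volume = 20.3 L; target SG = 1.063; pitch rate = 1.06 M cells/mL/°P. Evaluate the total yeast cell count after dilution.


V_w = V·((SG_c−1)/(SG_t−1)−1);  °P = 259 − 259/SG_t;  cells = rate·(V+V_w)·°P
V_w = 20.3·((1.096−1)/(1.063−1)−1) = 10.6333
V_final = 20.3 + 10.6333 = 30.9333
°P = 259 − 259/1.063 = 15.3500
cells = 1.06·30.9333·15.3500

503.3147 billion cells


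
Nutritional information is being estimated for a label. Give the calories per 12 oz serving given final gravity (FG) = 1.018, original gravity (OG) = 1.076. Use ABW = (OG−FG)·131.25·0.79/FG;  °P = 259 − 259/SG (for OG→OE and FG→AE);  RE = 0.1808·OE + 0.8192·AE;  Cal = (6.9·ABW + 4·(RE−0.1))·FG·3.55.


ABW = (1.076 − 1.018)·131.25·0.79/1.018 = 5.9075
OE = 259 − 259/1.076 = 18.2937 °P
AE = 259 − 259/1.018 = 4.5796 °P
RE = 0.1808·18.2937 + 0.8192·4.5796 = 7.0591 °P
Cal = (6.9·5.9075 + 4·(7.0591−0.1))·1.018·3.55

247.9075 kcal


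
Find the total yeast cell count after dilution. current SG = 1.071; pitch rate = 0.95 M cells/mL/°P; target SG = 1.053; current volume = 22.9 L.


V_w = V·((SG_c−1)/(SG_t−1)−1);  °P = 259 − 259/SG_t;  cells = rate·(V+V_w)·°P
V_w = 22.9·((1.071−1)/(1.053−1)−1) = 7.7774
V_final = 22.9 + 7.7774 = 30.6774
°P = 259 − 259/1.053 = 13.0361
cells = 0.95·30.6774·13.0361

379.9171 billion cells


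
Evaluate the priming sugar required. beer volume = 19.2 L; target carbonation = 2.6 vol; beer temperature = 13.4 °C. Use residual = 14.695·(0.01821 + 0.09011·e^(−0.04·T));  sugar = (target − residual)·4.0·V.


residual = 14.695·(0.01821 + 0.09011·e^(−0.04·13.4)) = 1.0423
sugar = (2.6 − 1.0423)·4.0·19.2

119.6279 g


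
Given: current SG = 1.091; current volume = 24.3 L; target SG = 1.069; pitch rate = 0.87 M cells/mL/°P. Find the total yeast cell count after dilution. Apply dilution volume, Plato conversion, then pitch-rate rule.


V_w = V·((SG_c−1)/(SG_t−1)−1);  °P = 259 − 259/SG_t;  cells = rate·(V+V_w)·°P
V_w = 24.3·((1.091−1)/(1.069−1)−1) = 7.7478
V_final = 24.3 + 7.7478 = 32.0478
°P = 259 − 259/1.069 = 16.7175
cells = 0.87·32.0478·16.7175

466.1106 billion cells


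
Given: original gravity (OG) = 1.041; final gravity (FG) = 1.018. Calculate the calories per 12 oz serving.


ABW = (OG−FG)·131.25·0.79/FG;  °P = 259 − 259/SG (for OG→OE and FG→AE);  RE = 0.1808·OE + 0.8192·AE;  Cal = (6.9·ABW + 4·(RE−0.1))·FG·3.55
ABW = (1.041 − 1.018)·131.25·0.79/1.018 = 2.3426
OE = 259 − 259/1.041 = 10.2008 °P
AE = 259 − 259/1.018 = 4.5796 °P
RE = 0.1808·10.2008 + 0.8192·4.5796 = 5.5959 °P
Cal = (6.9·2.3426 + 4·(5.5959−0.1))·1.018·3.55

137.8622 kcal


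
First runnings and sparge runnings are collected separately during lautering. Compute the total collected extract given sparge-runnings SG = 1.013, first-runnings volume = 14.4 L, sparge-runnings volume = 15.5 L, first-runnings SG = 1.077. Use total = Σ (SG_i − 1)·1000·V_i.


first = (1.077 − 1)·1000·14.4 = 1108.8000
sparge = (1.013 − 1)·1000·15.5 = 201.5000
total = 1108.8000 + 201.5000

1310.3000 gravity·L


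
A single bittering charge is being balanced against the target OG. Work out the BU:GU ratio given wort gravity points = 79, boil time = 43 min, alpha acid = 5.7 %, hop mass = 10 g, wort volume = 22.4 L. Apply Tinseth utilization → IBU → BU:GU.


U = 1.65·0.000125^(GP/1000)·(1−e^(−0.04t))/4.15;  IBU = (α/100)·m·U·1000/V;  BU:GU = IBU/GP
U = 1.65·0.000125^(79/1000)·(1−e^(−0.04·43))/4.15 = 0.1605
IBU = (5.7/100)·10·0.1605·1000/22.4 = 4.0834
BU:GU = 4.0834/79

0.0517


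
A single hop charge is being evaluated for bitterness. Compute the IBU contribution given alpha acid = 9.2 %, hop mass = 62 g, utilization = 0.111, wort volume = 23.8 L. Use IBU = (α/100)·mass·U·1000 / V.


IBU = (9.2/100)·62·0.111·1000 / 23.8

26.6027 IBU


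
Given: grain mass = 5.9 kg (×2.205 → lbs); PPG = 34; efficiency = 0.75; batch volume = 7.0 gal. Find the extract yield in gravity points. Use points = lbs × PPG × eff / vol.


lbs = 5.9 × 2.205 = 13.0095
points = 13.0095 × 34 × 0.75 / 7.0

47.3918 points


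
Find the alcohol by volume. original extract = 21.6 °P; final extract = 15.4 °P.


SG = 259/(259 − P);  ABV = (OG − FG)·131.25
OG = 259/(259 − 21.6) = 1.0910
FG = 259/(259 − 15.4) = 1.0632
ABV = (1.0910 − 1.0632)·131.25

3.6445 % ABV


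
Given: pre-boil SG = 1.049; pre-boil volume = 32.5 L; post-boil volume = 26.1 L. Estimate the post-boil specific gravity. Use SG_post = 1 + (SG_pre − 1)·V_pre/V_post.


pts_pre = (1.049 − 1)·1000 = 49.0000
pts_post = 49.0000·32.5/26.1 = 61.0153
SG_post = 1 + 61.0153/1000

1.0610


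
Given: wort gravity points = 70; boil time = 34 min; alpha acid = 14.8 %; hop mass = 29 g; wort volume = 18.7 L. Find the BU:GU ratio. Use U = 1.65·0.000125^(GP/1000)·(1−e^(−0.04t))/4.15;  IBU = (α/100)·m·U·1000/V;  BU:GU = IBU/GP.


U = 1.65·0.000125^(70/1000)·(1−e^(−0.04·34))/4.15 = 0.1575
IBU = (14.8/100)·29·0.1575·1000/18.7 = 36.1597
BU:GU = 36.1597/70

0.5166


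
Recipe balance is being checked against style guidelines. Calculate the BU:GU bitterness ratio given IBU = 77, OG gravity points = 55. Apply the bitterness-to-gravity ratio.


BU:GU = IBU / OG_points
BU:GU = 77 / 55

1.4000


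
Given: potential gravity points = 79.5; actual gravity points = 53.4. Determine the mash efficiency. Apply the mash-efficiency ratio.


efficiency = actual / potential × 100
efficiency = 53.4 / 79.5 × 100

67.1698 %


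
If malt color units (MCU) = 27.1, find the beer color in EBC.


SRM = 1.4922·MCU^0.6859;  EBC = SRM·1.97
SRM = 1.4922·27.1^0.6859 = 14.3450
EBC = 14.3450·1.97

28.2597 EBC


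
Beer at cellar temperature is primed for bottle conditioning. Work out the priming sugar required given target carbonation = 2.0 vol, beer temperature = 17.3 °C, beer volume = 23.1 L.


residual = 14.695·(0.01821 + 0.09011·e^(−0.04·T));  sugar = (target − residual)·4.0·V
residual = 14.695·(0.01821 + 0.09011·e^(−0.04·17.3)) = 0.9304
sugar = (2.0 − 0.9304)·4.0·23.1

98.8274 g


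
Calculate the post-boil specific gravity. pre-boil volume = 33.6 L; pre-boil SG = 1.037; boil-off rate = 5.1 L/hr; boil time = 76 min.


V_post = V_pre − rate·(t/60);  SG_post = 1 + (SG_pre−1)·V_pre/V_post
V_post = 33.6 − 5.1·(76/60) = 27.1400
SG_post = 1 + (1.037 − 1)·33.6/27.1400

1.0458


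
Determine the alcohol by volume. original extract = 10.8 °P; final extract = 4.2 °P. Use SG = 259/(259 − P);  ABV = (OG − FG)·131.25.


OG = 259/(259 − 10.8) = 1.0435
FG = 259/(259 − 4.2) = 1.0165
ABV = (1.0435 − 1.0165)·131.25

3.5477 % ABV


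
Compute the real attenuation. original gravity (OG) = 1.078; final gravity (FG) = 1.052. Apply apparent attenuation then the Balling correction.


AA = (OG−FG)/(OG−1)·100;  RA = AA·0.8192
AA = (1.078 − 1.052)/(1.078 − 1)·100 = 33.3333
RA = 33.3333·0.8192

27.3067 %


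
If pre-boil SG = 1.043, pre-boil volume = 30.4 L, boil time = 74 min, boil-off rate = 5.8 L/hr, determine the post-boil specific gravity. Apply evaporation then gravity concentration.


V_post = V_pre − rate·(t/60);  SG_post = 1 + (SG_pre−1)·V_pre/V_post
V_post = 30.4 − 5.8·(74/60) = 23.2467
SG_post = 1 + (1.043 − 1)·30.4/23.2467

1.0562


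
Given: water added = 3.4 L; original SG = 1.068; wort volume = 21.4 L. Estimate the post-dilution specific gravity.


SG_new = 1 + (SG_old − 1)·V_old/(V_old + V_water)
pts = (1.068 − 1)·1000·21.4/(21.4 + 3.4) = 58.6774
SG_new = 1 + 58.6774/1000

1.0587


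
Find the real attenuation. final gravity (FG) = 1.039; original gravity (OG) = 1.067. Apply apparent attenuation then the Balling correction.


AA = (OG−FG)/(OG−1)·100;  RA = AA·0.8192
AA = (1.067 − 1.039)/(1.067 − 1)·100 = 41.7910
RA = 41.7910·0.8192

34.2352 %


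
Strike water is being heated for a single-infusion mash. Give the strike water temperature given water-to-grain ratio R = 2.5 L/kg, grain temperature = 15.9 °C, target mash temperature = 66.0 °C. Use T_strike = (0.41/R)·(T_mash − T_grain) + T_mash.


T_strike = (0.41/2.5)·(66.0 − 15.9) + 66.0

74.2164 °C


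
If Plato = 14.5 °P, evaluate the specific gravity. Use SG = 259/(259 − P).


SG = 259/(259 − 14.5)

1.0593


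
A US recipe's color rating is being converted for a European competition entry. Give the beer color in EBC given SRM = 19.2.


EBC = SRM · 1.97
EBC = 19.2 · 1.97

37.8240 EBC


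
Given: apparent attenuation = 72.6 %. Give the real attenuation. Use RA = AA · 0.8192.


RA = 72.6 · 0.8192

59.4739 %


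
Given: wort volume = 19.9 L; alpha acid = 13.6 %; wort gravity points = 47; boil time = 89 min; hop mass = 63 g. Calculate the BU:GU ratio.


U = 1.65·0.000125^(GP/1000)·(1−e^(−0.04t))/4.15;  IBU = (α/100)·m·U·1000/V;  BU:GU = IBU/GP
U = 1.65·0.000125^(47/1000)·(1−e^(−0.04·89))/4.15 = 0.2532
IBU = (13.6/100)·63·0.2532·1000/19.9 = 109.0152
BU:GU = 109.0152/47

2.3195


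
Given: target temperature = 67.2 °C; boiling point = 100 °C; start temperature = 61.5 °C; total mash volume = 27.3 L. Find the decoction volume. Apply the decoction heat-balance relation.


V_dec = V_total·(T_target − T_start)/(T_boil − T_start)
V_dec = 27.3·(67.2 − 61.5)/(100 − 61.5)

4.0418 L


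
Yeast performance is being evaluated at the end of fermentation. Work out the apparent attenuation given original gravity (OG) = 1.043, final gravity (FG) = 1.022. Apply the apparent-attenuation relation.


AA = (OG − FG)/(OG − 1) · 100
AA = (1.043 − 1.022)/(1.043 − 1) · 100

48.8372 %


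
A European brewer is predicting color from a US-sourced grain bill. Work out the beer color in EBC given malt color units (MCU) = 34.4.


SRM = 1.4922·MCU^0.6859;  EBC = SRM·1.97
SRM = 1.4922·34.4^0.6859 = 16.8948
EBC = 16.8948·1.97

33.2827 EBC


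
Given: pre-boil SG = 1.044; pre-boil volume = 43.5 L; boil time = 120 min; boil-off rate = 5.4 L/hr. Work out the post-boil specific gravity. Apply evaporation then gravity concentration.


V_post = V_pre − rate·(t/60);  SG_post = 1 + (SG_pre−1)·V_pre/V_post
V_post = 43.5 − 5.4·(120/60) = 32.7000
SG_post = 1 + (1.044 − 1)·43.5/32.7000

1.0585
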